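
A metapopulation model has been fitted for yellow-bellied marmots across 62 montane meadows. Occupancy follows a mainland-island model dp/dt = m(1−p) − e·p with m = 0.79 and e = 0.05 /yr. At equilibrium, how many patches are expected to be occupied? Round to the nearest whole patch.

58

p* = m/(m+e) = 0.79/0.8400 = 0.9405.
Expected occupied patches = N × p* = 62 × 0.9405 = 58.31 ≈ 58.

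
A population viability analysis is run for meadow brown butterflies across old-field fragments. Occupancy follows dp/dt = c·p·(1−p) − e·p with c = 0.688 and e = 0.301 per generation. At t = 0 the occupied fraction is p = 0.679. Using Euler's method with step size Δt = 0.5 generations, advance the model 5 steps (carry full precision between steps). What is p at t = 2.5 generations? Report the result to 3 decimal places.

Update rule: p ← p + [c·p·(1−p) − e·p]·Δt with Δt = 0.5.
  1  |  dp/dt·Δt = -0.027212  |  p_1 = 0.651788
  2  |  dp/dt·Δt = -0.020020  |  p_2 = 0.631769
  3  |  dp/dt·Δt = -0.015054  |  p_3 = 0.616715
  4  |  dp/dt·Δt = -0.011502  |  p_4 = 0.605213
  5  |  dp/dt·Δt = -0.008893  |  p_5 = 0.596320

0.596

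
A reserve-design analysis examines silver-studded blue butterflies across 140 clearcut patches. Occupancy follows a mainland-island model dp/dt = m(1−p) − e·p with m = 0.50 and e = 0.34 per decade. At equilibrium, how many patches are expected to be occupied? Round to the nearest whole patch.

83

p* = m/(m+e) = 0.50/0.8400 = 0.5952.
Expected occupied patches = N × p* = 140 × 0.5952 = 83.33 ≈ 83.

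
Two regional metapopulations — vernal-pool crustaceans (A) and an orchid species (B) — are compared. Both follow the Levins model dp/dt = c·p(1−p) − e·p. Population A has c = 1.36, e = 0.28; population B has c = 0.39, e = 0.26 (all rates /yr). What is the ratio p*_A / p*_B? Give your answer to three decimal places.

A: p*_A = 1 − 0.28/1.36 = 0.7941.
B: p*_B = 1 − 0.26/0.39 = 0.3333.
p*_A / p*_B = 0.7941/0.3333 = 2.3824.

2.382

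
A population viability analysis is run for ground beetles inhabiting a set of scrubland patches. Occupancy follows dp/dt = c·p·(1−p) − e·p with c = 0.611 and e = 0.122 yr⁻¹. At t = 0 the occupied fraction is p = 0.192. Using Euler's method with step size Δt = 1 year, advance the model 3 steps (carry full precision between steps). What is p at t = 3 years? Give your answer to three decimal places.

Update rule: p ← p + [c·p·(1−p) − e·p]·Δt with Δt = 1.
  1  |  dp/dt·Δt = +0.071364  |  p_1 = 0.263364
  2  |  dp/dt·Δt = +0.086406  |  p_2 = 0.349770
  3  |  dp/dt·Δt = +0.096288  |  p_3 = 0.446058

0.446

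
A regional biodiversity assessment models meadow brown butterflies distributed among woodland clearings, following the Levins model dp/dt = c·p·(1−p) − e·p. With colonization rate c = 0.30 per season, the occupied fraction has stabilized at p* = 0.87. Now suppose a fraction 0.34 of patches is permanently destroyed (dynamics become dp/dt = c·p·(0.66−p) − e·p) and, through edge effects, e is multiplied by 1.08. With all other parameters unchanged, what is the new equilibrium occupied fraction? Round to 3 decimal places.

Balance c(1−p*) = e gives e = 0.30×(1 − 0.87000) = 0.03900.
New p* = 0.66 − e/c = 0.66 − 0.04212/0.30000 = 0.51960.

0.520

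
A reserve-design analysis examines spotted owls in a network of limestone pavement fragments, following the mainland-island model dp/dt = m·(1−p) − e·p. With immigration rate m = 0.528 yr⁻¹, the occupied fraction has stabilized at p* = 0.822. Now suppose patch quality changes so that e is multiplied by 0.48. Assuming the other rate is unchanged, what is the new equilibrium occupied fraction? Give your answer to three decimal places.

Balance m(1−p*) = e·p* gives e = m(1−p*)/p* = 0.528×0.17800/0.82200 = 0.11434.
New p* = m/(m+e) = 0.52800/(0.52800+0.05488) = 0.90585.

0.906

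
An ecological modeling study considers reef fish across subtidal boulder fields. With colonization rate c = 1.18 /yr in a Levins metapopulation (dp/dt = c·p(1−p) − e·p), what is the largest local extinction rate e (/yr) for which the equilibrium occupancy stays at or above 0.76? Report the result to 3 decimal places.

0.283

1 − e/c ≥ 0.76 ⇒ e ≤ c(1 − 0.76) = 1.18 × 0.2400.
e_max = 0.2832.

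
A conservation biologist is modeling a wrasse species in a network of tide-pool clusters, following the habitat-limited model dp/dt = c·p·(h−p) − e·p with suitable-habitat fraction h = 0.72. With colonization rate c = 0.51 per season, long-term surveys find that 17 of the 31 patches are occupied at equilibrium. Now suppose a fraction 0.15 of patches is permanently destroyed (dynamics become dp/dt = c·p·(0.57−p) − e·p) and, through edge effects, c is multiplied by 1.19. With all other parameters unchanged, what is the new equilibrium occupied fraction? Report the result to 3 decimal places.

Observed p* = 17/31 = 0.54839.
Balance c(h−p*) = e gives e = 0.51×(0.72 − 0.54839) = 0.08752.
New p* = 0.57 − e/c = 0.57 − 0.08752/0.60690 = 0.42579.

0.426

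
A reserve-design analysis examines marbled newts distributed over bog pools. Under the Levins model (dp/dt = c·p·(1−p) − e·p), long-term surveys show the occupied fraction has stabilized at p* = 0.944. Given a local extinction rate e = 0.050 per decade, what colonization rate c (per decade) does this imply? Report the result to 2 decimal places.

At equilibrium c(1−p*) = e, so c = e/(1−p*).
c = 0.050/(1 − 0.944) = 0.050/0.0560 = 0.8929.

0.89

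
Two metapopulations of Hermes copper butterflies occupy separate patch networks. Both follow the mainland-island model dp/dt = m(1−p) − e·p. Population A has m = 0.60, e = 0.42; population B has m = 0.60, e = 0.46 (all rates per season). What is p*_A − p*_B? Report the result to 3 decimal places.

0.022

A: p*_A = m/(m+e) = 0.60/1.0200 = 0.5882.
B: p*_B = 0.60/1.0600 = 0.5660.
p*_A − p*_B = 0.5882 − 0.5660 = 0.0222.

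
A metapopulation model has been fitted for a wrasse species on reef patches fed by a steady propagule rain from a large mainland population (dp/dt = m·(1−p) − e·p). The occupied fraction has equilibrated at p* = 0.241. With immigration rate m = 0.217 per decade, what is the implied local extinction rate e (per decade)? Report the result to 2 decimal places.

0.68

At equilibrium m(1−p*) = e·p*, so e = m(1−p*)/p*.
e = 0.217 × 0.7590 / 0.241 = 0.6834.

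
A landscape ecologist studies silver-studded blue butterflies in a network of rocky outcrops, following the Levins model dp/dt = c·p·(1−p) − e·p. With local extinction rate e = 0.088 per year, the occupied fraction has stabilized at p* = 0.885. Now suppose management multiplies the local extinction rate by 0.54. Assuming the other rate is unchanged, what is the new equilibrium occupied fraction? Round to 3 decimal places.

Balance c(1−p*) = e gives c = e/(1 − 0.88500) = 0.088/0.11500 = 0.76522.
New p* = 1 − e/c = 1 − 0.04752/0.76522 = 0.93790.

0.938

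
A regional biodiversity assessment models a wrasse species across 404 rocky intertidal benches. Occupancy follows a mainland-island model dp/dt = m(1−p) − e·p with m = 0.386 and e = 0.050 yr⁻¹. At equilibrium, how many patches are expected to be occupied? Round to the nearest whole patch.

p* = m/(m+e) = 0.386/0.4360 = 0.8853.
Expected occupied patches = N × p* = 404 × 0.8853 = 357.67 ≈ 358.

358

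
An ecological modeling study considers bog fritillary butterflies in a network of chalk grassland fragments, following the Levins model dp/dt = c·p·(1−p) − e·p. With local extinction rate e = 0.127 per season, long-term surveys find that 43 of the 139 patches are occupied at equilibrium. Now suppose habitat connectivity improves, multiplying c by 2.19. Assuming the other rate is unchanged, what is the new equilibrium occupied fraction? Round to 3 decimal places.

0.685

Observed p* = 43/139 = 0.30935.
Balance c(1−p*) = e gives c = e/(1 − 0.30935) = 0.127/0.69065 = 0.18388.
New p* = 1 − e/c = 1 − 0.12700/0.40270 = 0.68463.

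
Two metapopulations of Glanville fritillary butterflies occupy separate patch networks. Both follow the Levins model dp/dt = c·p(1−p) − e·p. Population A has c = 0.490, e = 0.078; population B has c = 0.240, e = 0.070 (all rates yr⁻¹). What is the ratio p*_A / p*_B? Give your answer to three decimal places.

1.187

A: p*_A = 1 − 0.078/0.490 = 0.8408.
B: p*_B = 1 − 0.070/0.240 = 0.7083.
p*_A / p*_B = 0.8408/0.7083 = 1.1870.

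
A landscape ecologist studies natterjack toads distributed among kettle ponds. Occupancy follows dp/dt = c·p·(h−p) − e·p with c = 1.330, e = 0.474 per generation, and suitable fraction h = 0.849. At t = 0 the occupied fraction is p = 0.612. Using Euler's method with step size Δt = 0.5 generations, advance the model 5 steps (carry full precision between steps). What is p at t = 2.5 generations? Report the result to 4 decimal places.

Update rule: p ← p + [c·p·(h−p) − e·p]·Δt with Δt = 0.5.
t = 0.5: p = 0.61200 + (-0.04859) = 0.56341
t = 1: p = 0.56341 + (-0.02653) = 0.53688
t = 1.5: p = 0.53688 + (-0.01581) = 0.52108
t = 2: p = 0.52108 + (-0.00986) = 0.51121
t = 2.5: p = 0.51121 + (-0.00632) = 0.50489

0.5049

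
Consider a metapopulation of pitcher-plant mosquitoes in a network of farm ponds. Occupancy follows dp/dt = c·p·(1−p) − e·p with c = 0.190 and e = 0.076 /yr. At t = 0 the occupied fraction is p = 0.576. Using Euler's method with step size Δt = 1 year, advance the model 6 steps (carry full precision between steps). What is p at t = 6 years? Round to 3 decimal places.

Update rule: p ← p + [c·p·(1−p) − e·p]·Δt with Δt = 1.
p: 0.57600 → 0.57863  (Δp = +0.00263)
p: 0.57863 → 0.58098  (Δp = +0.00235)
p: 0.58098 → 0.58308  (Δp = +0.00210)
p: 0.58308 → 0.58495  (Δp = +0.00187)
p: 0.58495 → 0.58662  (Δp = +0.00167)
p: 0.58662 → 0.58811  (Δp = +0.00149)

0.588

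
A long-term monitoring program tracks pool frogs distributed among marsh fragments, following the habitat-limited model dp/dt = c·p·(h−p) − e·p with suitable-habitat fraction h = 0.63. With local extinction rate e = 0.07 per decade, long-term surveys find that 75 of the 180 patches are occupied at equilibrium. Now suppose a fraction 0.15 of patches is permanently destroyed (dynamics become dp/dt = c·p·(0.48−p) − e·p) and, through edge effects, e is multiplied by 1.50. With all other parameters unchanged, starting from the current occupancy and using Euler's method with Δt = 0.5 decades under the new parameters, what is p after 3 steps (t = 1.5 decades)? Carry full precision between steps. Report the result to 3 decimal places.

0.369

Observed p* = 75/180 = 0.41667.
Balance c(h−p*) = e gives c = e/(0.63 − 0.41667) = 0.07/0.21333 = 0.32813.
Starting from p₀ = 0.41667; update p ← p + (dp/dt)·Δt with the new parameters.
t = 0.5: p = 0.41667 + (-0.01755) = 0.39912
t = 1: p = 0.39912 + (-0.01566) = 0.38346
t = 1.5: p = 0.38346 + (-0.01406) = 0.36940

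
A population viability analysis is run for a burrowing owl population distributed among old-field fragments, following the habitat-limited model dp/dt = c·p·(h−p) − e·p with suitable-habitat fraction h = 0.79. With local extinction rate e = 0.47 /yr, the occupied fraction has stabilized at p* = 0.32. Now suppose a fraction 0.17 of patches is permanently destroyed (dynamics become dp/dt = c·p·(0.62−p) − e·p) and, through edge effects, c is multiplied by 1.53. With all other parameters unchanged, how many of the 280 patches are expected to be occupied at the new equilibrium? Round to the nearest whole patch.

Balance c(h−p*) = e gives c = e/(0.79 − 0.32000) = 0.47/0.47000 = 1.00000.
New p* = 0.62 − e/c = 0.62 − 0.47000/1.53000 = 0.31281.
Expected occupied = 280 × 0.31281 = 87.59 ≈ 88.

88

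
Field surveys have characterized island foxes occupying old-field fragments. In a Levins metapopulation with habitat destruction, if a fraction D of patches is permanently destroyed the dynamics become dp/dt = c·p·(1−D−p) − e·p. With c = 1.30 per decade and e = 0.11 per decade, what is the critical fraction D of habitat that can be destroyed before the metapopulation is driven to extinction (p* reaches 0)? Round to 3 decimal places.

0.915

The nontrivial equilibrium is p* = (1−D) − e/c; extinction occurs when this hits zero.
So D_crit = 1 − e/c = 1 − 0.11/1.30 = 1 − 0.0846 = 0.9154.
Note this equals the original equilibrium occupancy — the Levins extinction-debt result.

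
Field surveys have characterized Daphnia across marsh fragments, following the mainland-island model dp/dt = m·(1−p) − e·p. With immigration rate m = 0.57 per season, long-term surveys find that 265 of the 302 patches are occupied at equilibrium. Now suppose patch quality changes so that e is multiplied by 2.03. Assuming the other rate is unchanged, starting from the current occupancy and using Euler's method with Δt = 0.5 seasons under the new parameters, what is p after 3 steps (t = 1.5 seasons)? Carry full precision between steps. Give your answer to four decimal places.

Observed p* = 265/302 = 0.87748.
Balance m(1−p*) = e·p* gives e = m(1−p*)/p* = 0.57×0.12252/0.87748 = 0.07958.
Starting from p₀ = 0.87748; update p ← p + (dp/dt)·Δt with the new parameters.
t = 0.5: p = 0.87748 + (-0.03596) = 0.84152
t = 1: p = 0.84152 + (-0.02281) = 0.81871
t = 1.5: p = 0.81871 + (-0.01447) = 0.80424

0.8042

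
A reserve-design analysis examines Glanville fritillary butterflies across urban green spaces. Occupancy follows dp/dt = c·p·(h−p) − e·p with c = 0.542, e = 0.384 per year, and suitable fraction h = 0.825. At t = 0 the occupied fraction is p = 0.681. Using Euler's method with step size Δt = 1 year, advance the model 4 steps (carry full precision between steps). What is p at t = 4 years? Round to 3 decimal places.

0.289

Update rule: p ← p + [c·p·(h−p) − e·p]·Δt with Δt = 1.
step 1: Δp = -0.20835, p = 0.47265
step 2: Δp = -0.09123, p = 0.38141
step 3: Δp = -0.05476, p = 0.32665
step 4: Δp = -0.03720, p = 0.28945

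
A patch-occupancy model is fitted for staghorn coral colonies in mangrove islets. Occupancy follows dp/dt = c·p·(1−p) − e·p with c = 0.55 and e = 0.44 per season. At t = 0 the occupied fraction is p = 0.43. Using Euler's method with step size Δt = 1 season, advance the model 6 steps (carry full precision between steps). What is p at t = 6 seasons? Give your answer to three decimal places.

0.267

Update rule: p ← p + [c·p·(1−p) − e·p]·Δt with Δt = 1.
p: 0.43000 → 0.37561  (Δp = -0.05439)
p: 0.37561 → 0.33933  (Δp = -0.03628)
p: 0.33933 → 0.31333  (Δp = -0.02600)
p: 0.31333 → 0.29380  (Δp = -0.01953)
p: 0.29380 → 0.27864  (Δp = -0.01516)
p: 0.27864 → 0.26659  (Δp = -0.01205)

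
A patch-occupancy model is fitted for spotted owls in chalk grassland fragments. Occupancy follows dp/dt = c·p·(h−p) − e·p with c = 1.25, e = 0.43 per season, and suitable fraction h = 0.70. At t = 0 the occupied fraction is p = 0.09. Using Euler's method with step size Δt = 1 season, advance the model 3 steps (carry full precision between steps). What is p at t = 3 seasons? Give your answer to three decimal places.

0.194

Update rule: p ← p + [c·p·(h−p) − e·p]·Δt with Δt = 1.
p: 0.09000 → 0.11992  (Δp = +0.02992)
p: 0.11992 → 0.15531  (Δp = +0.03539)
p: 0.15531 → 0.19428  (Δp = +0.03896)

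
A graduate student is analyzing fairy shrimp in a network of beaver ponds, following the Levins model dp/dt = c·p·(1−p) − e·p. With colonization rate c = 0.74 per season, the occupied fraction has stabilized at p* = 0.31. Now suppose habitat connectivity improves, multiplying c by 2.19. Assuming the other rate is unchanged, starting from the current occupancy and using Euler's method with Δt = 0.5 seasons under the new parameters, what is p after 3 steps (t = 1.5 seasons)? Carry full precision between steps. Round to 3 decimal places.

Balance c(1−p*) = e gives e = 0.74×(1 − 0.31000) = 0.51060.
Starting from p₀ = 0.31000; update p ← p + (dp/dt)·Δt with the new parameters.
step 1: Δp = +0.09418, p = 0.40418
step 2: Δp = +0.09195, p = 0.49613
step 3: Δp = +0.07590, p = 0.57203

0.572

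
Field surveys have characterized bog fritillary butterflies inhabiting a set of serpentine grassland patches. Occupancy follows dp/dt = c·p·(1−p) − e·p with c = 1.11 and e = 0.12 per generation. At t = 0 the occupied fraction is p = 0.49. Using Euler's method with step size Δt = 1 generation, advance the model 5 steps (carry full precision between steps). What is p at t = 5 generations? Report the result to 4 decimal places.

0.8919

Update rule: p ← p + [c·p·(1−p) − e·p]·Δt with Δt = 1.
p: 0.49000 → 0.70859  (Δp = +0.21859)
p: 0.70859 → 0.85276  (Δp = +0.14417)
p: 0.85276 → 0.88980  (Δp = +0.03704)
p: 0.88980 → 0.89187  (Δp = +0.00207)
p: 0.89187 → 0.89189  (Δp = +0.00003)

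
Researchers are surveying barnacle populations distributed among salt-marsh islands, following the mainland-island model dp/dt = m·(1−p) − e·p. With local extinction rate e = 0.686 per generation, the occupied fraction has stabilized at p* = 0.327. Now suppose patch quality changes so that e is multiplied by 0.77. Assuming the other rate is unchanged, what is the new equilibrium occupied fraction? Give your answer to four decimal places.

0.3869

Balance m(1−p*) = e·p* gives m = e·p*/(1−p*) = 0.686×0.32700/0.67300 = 0.33332.
New p* = m/(m+e) = 0.33332/(0.33332+0.52822) = 0.38689.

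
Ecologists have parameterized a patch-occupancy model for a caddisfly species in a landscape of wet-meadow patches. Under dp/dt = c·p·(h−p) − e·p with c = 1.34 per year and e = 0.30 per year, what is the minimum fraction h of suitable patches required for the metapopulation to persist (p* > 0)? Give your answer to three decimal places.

0.224

p* = h − e/c is positive only when h > e/c.
h_min = e/c = 0.30/1.34 = 0.2239.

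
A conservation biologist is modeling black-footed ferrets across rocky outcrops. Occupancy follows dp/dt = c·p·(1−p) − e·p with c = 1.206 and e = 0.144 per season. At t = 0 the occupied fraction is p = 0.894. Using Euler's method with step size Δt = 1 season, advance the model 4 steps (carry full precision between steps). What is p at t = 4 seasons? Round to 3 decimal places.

0.881

Update rule: p ← p + [c·p·(1−p) − e·p]·Δt with Δt = 1.
p: 0.89400 → 0.87955  (Δp = -0.01445)
p: 0.87955 → 0.88066  (Δp = +0.00111)
p: 0.88066 → 0.88059  (Δp = -0.00007)
p: 0.88059 → 0.88060  (Δp = +0.00000)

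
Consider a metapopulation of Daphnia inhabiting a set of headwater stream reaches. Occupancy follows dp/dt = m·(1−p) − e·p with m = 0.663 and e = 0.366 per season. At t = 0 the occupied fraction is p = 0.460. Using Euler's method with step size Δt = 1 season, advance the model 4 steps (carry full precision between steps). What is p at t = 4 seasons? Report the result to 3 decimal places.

0.644

Update rule: p ← p + [m·(1−p) − e·p]·Δt with Δt = 1.
p: 0.46000 → 0.64966  (Δp = +0.18966)
p: 0.64966 → 0.64416  (Δp = -0.00550)
p: 0.64416 → 0.64432  (Δp = +0.00016)
p: 0.64432 → 0.64431  (Δp = -0.00000)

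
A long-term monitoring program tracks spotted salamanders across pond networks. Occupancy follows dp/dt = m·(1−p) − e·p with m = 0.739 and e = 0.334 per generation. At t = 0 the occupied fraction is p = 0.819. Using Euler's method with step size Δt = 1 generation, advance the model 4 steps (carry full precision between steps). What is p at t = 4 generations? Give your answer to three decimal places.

0.689

Update rule: p ← p + [m·(1−p) − e·p]·Δt with Δt = 1.
t = 1: p = 0.81900 + (-0.13979) = 0.67921
t = 2: p = 0.67921 + (+0.01020) = 0.68942
t = 3: p = 0.68942 + (-0.00074) = 0.68867
t = 4: p = 0.68867 + (+0.00005) = 0.68873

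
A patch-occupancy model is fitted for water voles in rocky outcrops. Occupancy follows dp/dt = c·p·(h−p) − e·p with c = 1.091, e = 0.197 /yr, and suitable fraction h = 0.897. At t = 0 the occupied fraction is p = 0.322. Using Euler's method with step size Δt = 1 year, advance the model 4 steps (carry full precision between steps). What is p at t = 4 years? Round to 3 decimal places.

0.704

Update rule: p ← p + [c·p·(h−p) − e·p]·Δt with Δt = 1.
t = 1: p = 0.32200 + (+0.13856) = 0.46056
t = 2: p = 0.46056 + (+0.12857) = 0.58913
t = 3: p = 0.58913 + (+0.08182) = 0.67095
t = 4: p = 0.67095 + (+0.03329) = 0.70424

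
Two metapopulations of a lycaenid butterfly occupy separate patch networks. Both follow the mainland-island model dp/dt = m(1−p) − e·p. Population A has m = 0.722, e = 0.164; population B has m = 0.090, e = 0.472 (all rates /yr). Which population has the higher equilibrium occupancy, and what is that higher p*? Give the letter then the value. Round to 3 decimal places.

A: p*_A = m/(m+e) = 0.722/0.8860 = 0.8149.
B: p*_B = 0.090/0.5620 = 0.1601.
A is higher at 0.8149.

A, 0.815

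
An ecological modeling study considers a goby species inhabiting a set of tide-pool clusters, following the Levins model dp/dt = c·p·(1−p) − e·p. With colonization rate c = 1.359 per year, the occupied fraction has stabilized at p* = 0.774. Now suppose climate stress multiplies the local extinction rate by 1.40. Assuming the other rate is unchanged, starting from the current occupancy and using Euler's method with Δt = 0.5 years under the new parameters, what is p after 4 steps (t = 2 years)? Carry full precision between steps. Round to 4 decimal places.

0.6896

Balance c(1−p*) = e gives e = 1.359×(1 − 0.77400) = 0.30713.
Starting from p₀ = 0.77400; update p ← p + (dp/dt)·Δt with the new parameters.
p: 0.77400 → 0.72646  (Δp = -0.04754)
p: 0.72646 → 0.70530  (Δp = -0.02115)
p: 0.70530 → 0.69490  (Δp = -0.01040)
p: 0.69490 → 0.68956  (Δp = -0.00534)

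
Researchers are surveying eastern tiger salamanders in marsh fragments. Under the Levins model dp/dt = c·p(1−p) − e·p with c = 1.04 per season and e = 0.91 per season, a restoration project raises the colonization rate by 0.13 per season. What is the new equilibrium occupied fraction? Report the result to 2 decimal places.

Before: p* = 1 − 0.91/1.04 = 0.1250.
After the change, c = 1.17, e = 0.91, so p* = 1 − 0.91/1.17 = 0.2222.

0.22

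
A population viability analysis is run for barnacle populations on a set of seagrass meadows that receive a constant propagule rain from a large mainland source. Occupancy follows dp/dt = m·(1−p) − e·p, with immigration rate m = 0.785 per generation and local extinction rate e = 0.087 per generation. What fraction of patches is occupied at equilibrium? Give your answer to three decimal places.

At equilibrium the propagule rain into empty patches balances local extinction: m(1−p*) = e·p*.
p* = m/(m+e) = 0.785/(0.785+0.087) = 0.785/0.8720 = 0.9002.

0.900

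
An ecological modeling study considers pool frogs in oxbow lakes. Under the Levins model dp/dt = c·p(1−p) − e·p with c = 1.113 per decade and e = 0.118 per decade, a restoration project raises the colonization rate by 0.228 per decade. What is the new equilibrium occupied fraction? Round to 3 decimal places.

Before: p* = 1 − 0.118/1.113 = 0.8940.
After the change, c = 1.341, e = 0.118, so p* = 1 − 0.118/1.341 = 0.9120.

0.912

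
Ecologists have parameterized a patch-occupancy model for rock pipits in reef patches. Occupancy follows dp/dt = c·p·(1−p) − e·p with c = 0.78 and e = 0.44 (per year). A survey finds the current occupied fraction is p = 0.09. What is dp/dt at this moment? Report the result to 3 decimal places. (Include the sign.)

0.024

Colonization term: c·p·(1−p) = 0.78×0.09×0.9100 = 0.06388.
Extinction term: e·p = 0.03960.
dp/dt = 0.06388 − 0.03960 = 0.02428.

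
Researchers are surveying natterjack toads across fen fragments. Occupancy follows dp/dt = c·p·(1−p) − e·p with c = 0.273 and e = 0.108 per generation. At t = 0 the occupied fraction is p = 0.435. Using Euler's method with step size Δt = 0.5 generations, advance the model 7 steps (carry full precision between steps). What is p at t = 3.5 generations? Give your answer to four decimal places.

Update rule: p ← p + [c·p·(1−p) − e·p]·Δt with Δt = 0.5.
step 1: Δp = +0.01006, p = 0.44506
step 2: Δp = +0.00968, p = 0.45474
step 3: Δp = +0.00929, p = 0.46403
step 4: Δp = +0.00889, p = 0.47292
step 5: Δp = +0.00849, p = 0.48141
step 6: Δp = +0.00808, p = 0.48949
step 7: Δp = +0.00768, p = 0.49717

0.4972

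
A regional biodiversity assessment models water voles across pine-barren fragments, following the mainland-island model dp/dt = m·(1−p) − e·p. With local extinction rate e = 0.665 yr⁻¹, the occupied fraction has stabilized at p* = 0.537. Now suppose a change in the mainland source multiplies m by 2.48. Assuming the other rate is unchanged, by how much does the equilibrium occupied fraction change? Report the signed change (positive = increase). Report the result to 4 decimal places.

0.2050

Balance m(1−p*) = e·p* gives m = e·p*/(1−p*) = 0.665×0.53700/0.46300 = 0.77129.
New p* = m/(m+e) = 1.91280/(1.91280+0.66500) = 0.74203.
Δp* = 0.74203 − 0.53700 = +0.20503.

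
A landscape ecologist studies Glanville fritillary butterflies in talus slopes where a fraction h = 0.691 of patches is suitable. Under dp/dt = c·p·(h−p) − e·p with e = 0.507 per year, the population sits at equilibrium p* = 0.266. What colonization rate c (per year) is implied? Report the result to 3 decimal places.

At equilibrium c(h−p*) = e, so c = e/(h−p*).
c = 0.507/(0.691 − 0.266) = 0.507/0.4250 = 1.1929.

1.193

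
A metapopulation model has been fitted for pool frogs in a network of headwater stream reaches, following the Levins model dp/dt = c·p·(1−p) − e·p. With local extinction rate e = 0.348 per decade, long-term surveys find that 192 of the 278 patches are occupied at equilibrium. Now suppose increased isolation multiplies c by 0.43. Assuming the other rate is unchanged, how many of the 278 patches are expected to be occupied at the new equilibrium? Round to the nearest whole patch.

78

Observed p* = 192/278 = 0.69065.
Balance c(1−p*) = e gives c = e/(1 − 0.69065) = 0.348/0.30935 = 1.12494.
New p* = 1 − e/c = 1 − 0.34800/0.48372 = 0.28058.
Expected occupied = 278 × 0.28058 = 78.00 ≈ 78.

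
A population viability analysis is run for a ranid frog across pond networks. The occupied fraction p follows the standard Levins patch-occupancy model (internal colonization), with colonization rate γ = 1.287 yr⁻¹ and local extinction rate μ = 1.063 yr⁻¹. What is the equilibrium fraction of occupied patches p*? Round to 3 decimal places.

0.174

At equilibrium, colonization balances extinction: γ·p*·(1−p*) = μ·p*.
So p* = 1 − μ/γ = 1 − 1.063/1.287 = 1 − 0.8260 = 0.1740.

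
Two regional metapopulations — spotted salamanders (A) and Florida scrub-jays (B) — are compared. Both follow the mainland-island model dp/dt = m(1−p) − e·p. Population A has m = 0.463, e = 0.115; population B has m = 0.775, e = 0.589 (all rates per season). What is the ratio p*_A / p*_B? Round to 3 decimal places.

A: p*_A = m/(m+e) = 0.463/0.5780 = 0.8010.
B: p*_B = 0.775/1.3640 = 0.5682.
p*_A / p*_B = 0.8010/0.5682 = 1.4098.

1.410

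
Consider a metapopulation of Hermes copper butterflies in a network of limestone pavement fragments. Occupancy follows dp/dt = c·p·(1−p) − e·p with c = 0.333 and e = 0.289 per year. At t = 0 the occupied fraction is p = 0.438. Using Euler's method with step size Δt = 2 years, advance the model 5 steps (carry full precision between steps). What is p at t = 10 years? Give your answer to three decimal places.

Update rule: p ← p + [c·p·(1−p) − e·p]·Δt with Δt = 2.
  1  |  dp/dt·Δt = -0.089224  |  p_1 = 0.348776
  2  |  dp/dt·Δt = -0.050323  |  p_2 = 0.298453
  3  |  dp/dt·Δt = -0.033060  |  p_3 = 0.265393
  4  |  dp/dt·Δt = -0.023554  |  p_4 = 0.241839
  5  |  dp/dt·Δt = -0.017670  |  p_5 = 0.224169

0.224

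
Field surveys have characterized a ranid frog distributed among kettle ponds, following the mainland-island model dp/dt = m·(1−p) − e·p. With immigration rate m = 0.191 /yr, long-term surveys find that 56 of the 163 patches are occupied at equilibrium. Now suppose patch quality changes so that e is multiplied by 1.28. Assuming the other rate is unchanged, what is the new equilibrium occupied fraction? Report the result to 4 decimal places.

0.2902

Observed p* = 56/163 = 0.34356.
Balance m(1−p*) = e·p* gives e = m(1−p*)/p* = 0.191×0.65644/0.34356 = 0.36494.
New p* = m/(m+e) = 0.19100/(0.19100+0.46712) = 0.29022.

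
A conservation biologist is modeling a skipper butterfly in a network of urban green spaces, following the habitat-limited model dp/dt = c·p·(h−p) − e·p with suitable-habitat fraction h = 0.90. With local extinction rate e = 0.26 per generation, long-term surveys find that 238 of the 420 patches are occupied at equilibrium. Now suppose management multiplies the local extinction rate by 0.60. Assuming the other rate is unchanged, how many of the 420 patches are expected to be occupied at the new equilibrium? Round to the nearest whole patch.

Observed p* = 238/420 = 0.56667.
Balance c(h−p*) = e gives c = e/(0.9 − 0.56667) = 0.26/0.33333 = 0.78001.
New p* = 0.9 − e/c = 0.9 − 0.15600/0.78001 = 0.70000.
Expected occupied = 420 × 0.70000 = 294.00 ≈ 294.

294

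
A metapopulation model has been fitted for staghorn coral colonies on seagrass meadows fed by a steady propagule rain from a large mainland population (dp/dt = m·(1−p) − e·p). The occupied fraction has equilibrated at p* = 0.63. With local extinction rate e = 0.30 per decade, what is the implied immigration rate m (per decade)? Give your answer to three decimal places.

0.511

At equilibrium m(1−p*) = e·p*, so m = e·p*/(1−p*).
m = 0.30 × 0.63 / 0.3700 = 0.1890/0.3700 = 0.5108.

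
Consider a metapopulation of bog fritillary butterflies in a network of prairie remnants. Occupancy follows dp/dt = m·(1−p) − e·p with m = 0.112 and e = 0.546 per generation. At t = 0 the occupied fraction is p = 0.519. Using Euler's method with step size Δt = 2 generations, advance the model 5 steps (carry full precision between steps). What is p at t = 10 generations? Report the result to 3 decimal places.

Update rule: p ← p + [m·(1−p) − e·p]·Δt with Δt = 2.
  1  |  dp/dt·Δt = -0.459004  |  p_1 = 0.059996
  2  |  dp/dt·Δt = +0.145045  |  p_2 = 0.205041
  3  |  dp/dt·Δt = -0.045834  |  p_3 = 0.159207
  4  |  dp/dt·Δt = +0.014484  |  p_4 = 0.173691
  5  |  dp/dt·Δt = -0.004577  |  p_5 = 0.169114

0.169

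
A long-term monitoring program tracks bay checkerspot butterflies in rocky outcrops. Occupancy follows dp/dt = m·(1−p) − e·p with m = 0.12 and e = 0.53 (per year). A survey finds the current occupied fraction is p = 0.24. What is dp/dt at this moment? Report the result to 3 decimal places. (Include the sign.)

-0.036

Colonization term: m·(1−p) = 0.12×0.7600 = 0.09120.
Extinction term: e·p = 0.12720.
dp/dt = 0.09120 − 0.12720 = -0.03600.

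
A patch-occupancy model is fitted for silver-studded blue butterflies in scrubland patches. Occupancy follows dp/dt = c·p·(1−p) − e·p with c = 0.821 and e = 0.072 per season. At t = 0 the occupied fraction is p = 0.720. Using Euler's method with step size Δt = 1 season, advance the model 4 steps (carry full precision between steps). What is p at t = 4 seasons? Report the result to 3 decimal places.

Update rule: p ← p + [c·p·(1−p) − e·p]·Δt with Δt = 1.
t = 1: p = 0.72000 + (+0.11367) = 0.83367
t = 2: p = 0.83367 + (+0.05382) = 0.88749
t = 3: p = 0.88749 + (+0.01808) = 0.90557
t = 4: p = 0.90557 + (+0.00501) = 0.91057

0.911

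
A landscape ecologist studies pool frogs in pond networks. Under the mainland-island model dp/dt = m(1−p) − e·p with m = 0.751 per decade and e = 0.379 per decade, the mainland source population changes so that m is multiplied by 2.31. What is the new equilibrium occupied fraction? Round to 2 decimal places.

Before: p* = 0.751/(0.751+0.379) = 0.6646.
After: m = 1.73481, e = 0.379; p* = 1.73481/2.1138 = 0.8207.

0.82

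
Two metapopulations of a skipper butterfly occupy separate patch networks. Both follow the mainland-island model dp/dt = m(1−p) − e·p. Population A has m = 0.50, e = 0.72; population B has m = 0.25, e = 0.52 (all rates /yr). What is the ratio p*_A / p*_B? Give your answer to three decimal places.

1.262

A: p*_A = m/(m+e) = 0.50/1.2200 = 0.4098.
B: p*_B = 0.25/0.7700 = 0.3247.
p*_A / p*_B = 0.4098/0.3247 = 1.2623.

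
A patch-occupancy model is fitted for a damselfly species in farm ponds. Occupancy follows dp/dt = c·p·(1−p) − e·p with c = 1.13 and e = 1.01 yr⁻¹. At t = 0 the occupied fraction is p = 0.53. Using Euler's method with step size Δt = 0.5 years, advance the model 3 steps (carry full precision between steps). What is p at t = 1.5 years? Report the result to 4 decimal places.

Update rule: p ← p + [c·p·(1−p) − e·p]·Δt with Δt = 0.5.
t = 0.5: p = 0.53000 + (-0.12691) = 0.40309
t = 1: p = 0.40309 + (-0.06762) = 0.33547
t = 1.5: p = 0.33547 + (-0.04346) = 0.29202

0.2920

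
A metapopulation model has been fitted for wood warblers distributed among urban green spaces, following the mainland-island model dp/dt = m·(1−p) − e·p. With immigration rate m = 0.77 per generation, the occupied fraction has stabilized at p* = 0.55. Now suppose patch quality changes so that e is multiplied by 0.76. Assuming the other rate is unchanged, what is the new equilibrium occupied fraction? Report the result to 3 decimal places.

0.617

Balance m(1−p*) = e·p* gives e = m(1−p*)/p* = 0.77×0.45000/0.55000 = 0.63000.
New p* = m/(m+e) = 0.77000/(0.77000+0.47880) = 0.61659.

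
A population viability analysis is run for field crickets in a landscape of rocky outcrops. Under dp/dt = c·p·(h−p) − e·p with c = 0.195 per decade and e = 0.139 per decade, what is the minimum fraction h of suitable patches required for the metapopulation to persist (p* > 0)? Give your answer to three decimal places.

p* = h − e/c is positive only when h > e/c.
h_min = e/c = 0.139/0.195 = 0.7128.

0.713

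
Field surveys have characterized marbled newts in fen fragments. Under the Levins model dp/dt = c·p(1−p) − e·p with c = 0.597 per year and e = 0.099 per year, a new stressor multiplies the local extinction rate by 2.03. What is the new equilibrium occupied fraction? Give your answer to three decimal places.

Before: p* = 1 − 0.099/0.597 = 0.8342.
After the change, c = 0.597, e = 0.20097, so p* = 1 − 0.20097/0.597 = 0.6634.

0.663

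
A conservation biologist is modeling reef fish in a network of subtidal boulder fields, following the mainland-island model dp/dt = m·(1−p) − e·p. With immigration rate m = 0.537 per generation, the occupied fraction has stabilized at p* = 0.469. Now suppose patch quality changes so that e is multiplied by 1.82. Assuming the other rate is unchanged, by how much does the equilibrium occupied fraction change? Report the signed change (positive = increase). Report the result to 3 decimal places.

Balance m(1−p*) = e·p* gives e = m(1−p*)/p* = 0.537×0.53100/0.46900 = 0.60799.
New p* = m/(m+e) = 0.53700/(0.53700+1.10654) = 0.32673.
Δp* = 0.32673 − 0.46900 = -0.14227.

-0.142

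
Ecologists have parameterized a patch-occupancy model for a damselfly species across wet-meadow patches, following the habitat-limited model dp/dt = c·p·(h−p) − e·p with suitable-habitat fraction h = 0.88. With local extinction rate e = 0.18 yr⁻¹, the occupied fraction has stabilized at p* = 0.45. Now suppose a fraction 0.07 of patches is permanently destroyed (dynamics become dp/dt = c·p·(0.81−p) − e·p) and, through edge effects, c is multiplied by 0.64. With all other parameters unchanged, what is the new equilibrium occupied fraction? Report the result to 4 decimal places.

0.1381

Balance c(h−p*) = e gives c = e/(0.88 − 0.45000) = 0.18/0.43000 = 0.41860.
New p* = 0.81 − e/c = 0.81 − 0.18000/0.26790 = 0.13811.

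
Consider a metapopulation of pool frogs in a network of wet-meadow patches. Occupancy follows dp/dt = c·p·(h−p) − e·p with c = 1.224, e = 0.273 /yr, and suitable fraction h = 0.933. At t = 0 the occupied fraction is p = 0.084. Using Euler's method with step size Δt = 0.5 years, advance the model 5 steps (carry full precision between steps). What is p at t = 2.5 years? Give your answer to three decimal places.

Update rule: p ← p + [c·p·(h−p) − e·p]·Δt with Δt = 0.5.
p: 0.08400 → 0.11618  (Δp = +0.03218)
p: 0.11618 → 0.15840  (Δp = +0.04222)
p: 0.15840 → 0.21187  (Δp = +0.05347)
p: 0.21187 → 0.27645  (Δp = +0.06458)
p: 0.27645 → 0.34980  (Δp = +0.07334)

0.350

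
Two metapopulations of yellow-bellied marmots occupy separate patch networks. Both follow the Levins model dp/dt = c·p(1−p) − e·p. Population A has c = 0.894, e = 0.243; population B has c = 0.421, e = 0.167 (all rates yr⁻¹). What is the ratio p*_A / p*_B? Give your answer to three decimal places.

A: p*_A = 1 − 0.243/0.894 = 0.7282.
B: p*_B = 1 − 0.167/0.421 = 0.6033.
p*_A / p*_B = 0.7282/0.6033 = 1.2070.

1.207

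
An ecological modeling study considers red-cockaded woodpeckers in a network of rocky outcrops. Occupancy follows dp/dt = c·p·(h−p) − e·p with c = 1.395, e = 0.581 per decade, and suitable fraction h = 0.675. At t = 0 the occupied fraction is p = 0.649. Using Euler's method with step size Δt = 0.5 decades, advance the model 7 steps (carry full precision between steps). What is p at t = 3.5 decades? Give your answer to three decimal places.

0.295

Update rule: p ← p + [c·p·(h−p) − e·p]·Δt with Δt = 0.5.
step 1: Δp = -0.17676, p = 0.47224
step 2: Δp = -0.07040, p = 0.40184
step 3: Δp = -0.04017, p = 0.36167
step 4: Δp = -0.02602, p = 0.33564
step 5: Δp = -0.01806, p = 0.31759
step 6: Δp = -0.01309, p = 0.30450
step 7: Δp = -0.00977, p = 0.29473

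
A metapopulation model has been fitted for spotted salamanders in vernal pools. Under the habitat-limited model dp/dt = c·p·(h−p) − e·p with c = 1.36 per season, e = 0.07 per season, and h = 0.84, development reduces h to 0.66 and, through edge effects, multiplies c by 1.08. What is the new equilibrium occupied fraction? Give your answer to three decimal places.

0.612

Before: p* = h − e/c = 0.84 − 0.07/1.36 = 0.84 − 0.0515 = 0.7885.
After: c = 1.4688, e = 0.07, h = 0.66; p* = 0.66 − 0.07/1.4688 = 0.6123.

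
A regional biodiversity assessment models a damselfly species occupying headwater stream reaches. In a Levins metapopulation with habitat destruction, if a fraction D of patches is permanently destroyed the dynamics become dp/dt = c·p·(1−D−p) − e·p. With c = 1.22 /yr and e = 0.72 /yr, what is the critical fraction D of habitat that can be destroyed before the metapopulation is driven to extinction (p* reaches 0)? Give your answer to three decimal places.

0.410

The nontrivial equilibrium is p* = (1−D) − e/c; extinction occurs when this hits zero.
So D_crit = 1 − e/c = 1 − 0.72/1.22 = 1 − 0.5902 = 0.4098.
Note this equals the original equilibrium occupancy — the Levins extinction-debt result.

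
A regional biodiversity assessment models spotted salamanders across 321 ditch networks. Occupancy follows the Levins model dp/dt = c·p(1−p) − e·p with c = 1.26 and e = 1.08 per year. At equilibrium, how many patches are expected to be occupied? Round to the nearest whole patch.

46

p* = 1 − e/c = 1 − 1.08/1.26 = 0.1429.
Expected occupied patches = N × p* = 321 × 0.1429 = 45.86 ≈ 46.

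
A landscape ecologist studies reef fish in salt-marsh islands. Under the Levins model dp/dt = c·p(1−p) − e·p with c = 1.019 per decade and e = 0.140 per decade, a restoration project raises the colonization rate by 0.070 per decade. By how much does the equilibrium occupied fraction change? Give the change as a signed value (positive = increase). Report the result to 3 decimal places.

Before: p* = 1 − 0.140/1.019 = 0.8626.
After the change, c = 1.089, e = 0.14, so p* = 1 − 0.14/1.089 = 0.8714.
Δp* = 0.8714 − 0.8626 = +0.0088.

0.009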